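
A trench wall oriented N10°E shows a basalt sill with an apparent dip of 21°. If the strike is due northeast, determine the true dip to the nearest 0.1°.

33.8°

The section is 35° from the strike.
tan δ = tan α / sin β = tan 21° / sin 35° = 0.3839 / 0.5736 = 0.6692
δ = arctan(0.6692) = 33.79°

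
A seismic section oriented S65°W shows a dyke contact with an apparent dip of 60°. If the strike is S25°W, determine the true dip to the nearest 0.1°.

β = acute angle between strike S25°W and section S65°W = 40°.
tan(true dip) = tan 60° / sin 40° = 2.6946
δ = arctan(2.6946) = 69.64°

69.6°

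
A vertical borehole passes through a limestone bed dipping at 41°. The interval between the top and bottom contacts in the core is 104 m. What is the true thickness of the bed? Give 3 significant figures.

78.5 m

True thickness t = h · cos(dip) = 104 × cos 41°
t = 104 × 0.7547 = 78.490 m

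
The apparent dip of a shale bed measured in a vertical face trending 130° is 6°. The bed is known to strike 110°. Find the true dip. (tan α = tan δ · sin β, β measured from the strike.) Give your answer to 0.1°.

17.1°

The section is 20° from the strike.
tan δ = tan α / sin β = tan 6° / sin 20° = 0.1051 / 0.3420 = 0.3073
δ = arctan(0.3073) = 17.08°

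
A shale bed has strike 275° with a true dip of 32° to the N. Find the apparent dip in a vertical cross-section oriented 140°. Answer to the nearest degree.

The strike is 275° and the section trends 140°; the acute angle between them is β = 45°.
tan α = tan 32° × sin 45° = 0.6249 × 0.7071 = 0.4418
α = arctan(0.4418) = 23.84°

24°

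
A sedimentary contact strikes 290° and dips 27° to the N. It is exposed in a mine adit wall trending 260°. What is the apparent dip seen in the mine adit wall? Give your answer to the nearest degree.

14°

The section lies 30° from the strike.
tan(apparent dip) = tan 27° · sin 30° = 0.2548
apparent dip = arctan 0.2548 = 14.29°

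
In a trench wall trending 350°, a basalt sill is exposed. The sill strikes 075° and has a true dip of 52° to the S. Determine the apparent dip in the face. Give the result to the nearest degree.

52°

Angle between strike (075°) and section (350°): β = 85°.
tan(apparent dip) = tan 52° · sin 85° = 1.2751
apparent dip = arctan 1.2751 = 51.89°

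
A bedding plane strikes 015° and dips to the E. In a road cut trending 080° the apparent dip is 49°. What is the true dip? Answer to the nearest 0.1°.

β = acute angle between strike 015° and section 080° = 65°.
tan δ = tan α / sin β = tan 49° / sin 65° = 1.1504 / 0.9063 = 1.2693
true dip = arctan 1.2693 = 51.77°

51.8°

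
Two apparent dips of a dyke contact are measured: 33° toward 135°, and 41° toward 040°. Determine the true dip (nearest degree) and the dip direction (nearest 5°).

true dip 49°, dip direction 080°

The two traces are lines in the plane: v₁ = (sin 135°·cos 33°, cos 135°·cos 33°, −sin 33°), v₂ = (sin 40°·cos 41°, cos 40°·cos 41°, −sin 41°).
n = v₁ × v₂ = (0.704, 0.125, 0.631) (taken with n_z > 0).
True dip = arccos(n_z / |n|) = arccos(0.6615) = 48.6°.
Dip direction = azimuth of (n_x, n_y) = atan2(0.704, 0.125) = 80°.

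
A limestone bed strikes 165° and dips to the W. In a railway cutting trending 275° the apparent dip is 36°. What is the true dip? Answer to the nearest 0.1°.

37.7°

β = acute angle between strike 165° and section 275° = 70°.
tan(true dip) = tan 36° / sin 70° = 0.7732
true dip = arctan 0.7732 = 37.71°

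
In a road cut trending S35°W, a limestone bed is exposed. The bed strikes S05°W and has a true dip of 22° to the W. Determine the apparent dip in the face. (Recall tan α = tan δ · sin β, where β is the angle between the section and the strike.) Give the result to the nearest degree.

11°

Angle between strike (S05°W) and section (S35°W): β = 30°.
tan(apparent dip) = tan 22° · sin 30° = 0.2020
α = arctan(0.2020) = 11.42°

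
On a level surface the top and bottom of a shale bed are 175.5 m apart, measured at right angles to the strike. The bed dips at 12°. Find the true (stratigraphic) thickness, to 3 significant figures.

36.5 m

True thickness t = w · sin(dip) = 175.5 × sin 12°
t = 175.5 × 0.2079 = 36.489 m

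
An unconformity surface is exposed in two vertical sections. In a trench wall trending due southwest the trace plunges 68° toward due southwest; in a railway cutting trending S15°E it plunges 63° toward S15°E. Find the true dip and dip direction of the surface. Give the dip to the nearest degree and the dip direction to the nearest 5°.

true dip 69°, dip direction 205°

The two traces are lines in the plane: v₁ = (sin 225°·cos 68°, cos 225°·cos 68°, −sin 68°), v₂ = (sin 165°·cos 63°, cos 165°·cos 63°, −sin 63°).
n = v₁ × v₂ = (-0.171, -0.345, 0.147) (taken with n_z > 0).
True dip = arccos(n_z / |n|) = arccos(0.3574) = 69.1°.
Dip direction = azimuth of (n_x, n_y) = atan2(-0.171, -0.345) = 206°.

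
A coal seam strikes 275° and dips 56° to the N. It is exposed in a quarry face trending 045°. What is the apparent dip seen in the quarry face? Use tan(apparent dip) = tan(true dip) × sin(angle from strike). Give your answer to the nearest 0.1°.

48.6°

The section lies 50° from the strike.
tan α = tan 56° × sin 50° = 1.4826 × 0.7660 = 1.1357
apparent dip = arctan 1.1357 = 48.64°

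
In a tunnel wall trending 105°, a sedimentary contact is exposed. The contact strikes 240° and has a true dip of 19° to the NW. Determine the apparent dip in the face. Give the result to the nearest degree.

14°

Angle between strike (240°) and section (105°): β = 45°.
tan(apparent dip) = tan 19° · sin 45° = 0.2435
apparent dip = arctan 0.2435 = 13.68°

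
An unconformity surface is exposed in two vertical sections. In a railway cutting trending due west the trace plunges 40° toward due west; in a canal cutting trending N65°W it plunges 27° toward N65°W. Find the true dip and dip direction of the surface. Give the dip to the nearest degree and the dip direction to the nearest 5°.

true dip 46°, dip direction 235°

Represent each trace as a vector plunging at its apparent dip toward its trend (east-north-up frame): v₁ = (-0.766, -0.000, -0.643), v₂ = (-0.808, 0.377, -0.454).
n = v₁ × v₂ = (-0.242, -0.171, 0.288) (taken with n_z > 0).
True dip = arccos(n_z / |n|) = arccos(0.6973) = 45.8°.
The horizontal component of n points toward azimuth atan2(n_x, n_y) = 235°, the dip direction.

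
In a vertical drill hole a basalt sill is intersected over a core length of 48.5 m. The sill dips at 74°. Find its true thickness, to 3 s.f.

True thickness t = h · cos(dip) = 48.5 × cos 74°
t = 48.5 × 0.2756 = 13.368 m

13.4 m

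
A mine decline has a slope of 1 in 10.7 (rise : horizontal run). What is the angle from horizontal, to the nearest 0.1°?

5.3°

tan θ = 1/10.7 = 0.0935
θ = arctan(0.0935) = 5.34°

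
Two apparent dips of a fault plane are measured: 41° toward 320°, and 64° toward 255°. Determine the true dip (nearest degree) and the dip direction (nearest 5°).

true dip 64°, dip direction 255°

Represent each trace as a vector plunging at its apparent dip toward its trend (east-north-up frame): v₁ = (-0.485, 0.578, -0.656), v₂ = (-0.423, -0.113, -0.899).
n = v₁ × v₂ = (-0.594, -0.158, 0.300) (taken with n_z > 0).
Dip δ = arctan(|n_h|/n_z) = arctan(0.615/0.300) = 64.0°.
Dip direction = azimuth of (n_x, n_y) = atan2(-0.594, -0.158) = 255°.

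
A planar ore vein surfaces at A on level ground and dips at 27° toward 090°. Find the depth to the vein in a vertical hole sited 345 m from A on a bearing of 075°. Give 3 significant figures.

The hole lies 15° from the dip direction, so the down-dip offset is 345 × cos 15° = 333.24 m.
Depth = down-dip offset × tan(dip) = 333.24 × tan 27° = 333.24 × 0.5095
Depth = 169.80 m

170 m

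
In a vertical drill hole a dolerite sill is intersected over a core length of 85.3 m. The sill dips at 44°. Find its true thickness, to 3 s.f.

61.4 m

True thickness t = h · cos(dip) = 85.3 × cos 44°
t = 85.3 × 0.7193 = 61.360 m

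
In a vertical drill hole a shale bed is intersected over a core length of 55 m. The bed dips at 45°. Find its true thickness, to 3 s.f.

38.9 m

True thickness t = h · cos(dip) = 55 × cos 45°
t = 55 × 0.7071 = 38.891 m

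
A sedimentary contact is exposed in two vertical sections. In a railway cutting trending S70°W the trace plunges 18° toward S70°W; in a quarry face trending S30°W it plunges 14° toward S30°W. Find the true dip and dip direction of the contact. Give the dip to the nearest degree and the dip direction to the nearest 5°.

true dip 18°, dip direction 250°

Each apparent-dip line lies in the plane. As unit vectors (x east, y north, z up), v₁ plunges 18°→S70°W and v₂ plunges 14°→S30°W.
n = v₁ × v₂ = (-0.181, -0.066, 0.593) (taken with n_z > 0).
Dip δ = arctan(|n_h|/n_z) = arctan(0.193/0.593) = 18.0°.
Dip direction = atan2(-0.181, -0.066) = 250° (azimuth of n's horizontal projection).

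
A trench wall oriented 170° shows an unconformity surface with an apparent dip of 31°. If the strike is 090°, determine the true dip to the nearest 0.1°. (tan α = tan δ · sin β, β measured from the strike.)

31.4°

The section is 80° from the strike.
tan(true dip) = tan 31° / sin 80° = 0.6101
true dip = arctan 0.6101 = 31.39°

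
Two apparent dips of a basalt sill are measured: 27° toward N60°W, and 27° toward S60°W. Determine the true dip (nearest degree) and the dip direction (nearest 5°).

The two traces are lines in the plane: v₁ = (sin 300°·cos 27°, cos 300°·cos 27°, −sin 27°), v₂ = (sin 240°·cos 27°, cos 240°·cos 27°, −sin 27°).
n = v₁ × v₂ = (-0.405, -0.000, 0.688) (taken with n_z > 0).
Dip δ = arctan(|n_h|/n_z) = arctan(0.405/0.688) = 30.5°.
The horizontal component of n points toward azimuth atan2(n_x, n_y) = 270°, the dip direction.

true dip 30°, dip direction 270°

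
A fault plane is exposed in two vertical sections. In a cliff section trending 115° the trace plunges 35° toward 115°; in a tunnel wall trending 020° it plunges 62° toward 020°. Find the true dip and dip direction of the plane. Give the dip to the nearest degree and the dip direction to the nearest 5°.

The two traces are lines in the plane: v₁ = (sin 115°·cos 35°, cos 115°·cos 35°, −sin 35°), v₂ = (sin 20°·cos 62°, cos 20°·cos 62°, −sin 62°).
Cross product v₁ × v₂ gives the pole to the plane: n ∝ (0.559, 0.563, 0.383).
tan δ = √(n_x²+n_y²)/n_z = 0.793/0.383, so δ = 64.2°.
Dip direction = atan2(0.559, 0.563) = 45° (azimuth of n's horizontal projection).

true dip 64°, dip direction 045°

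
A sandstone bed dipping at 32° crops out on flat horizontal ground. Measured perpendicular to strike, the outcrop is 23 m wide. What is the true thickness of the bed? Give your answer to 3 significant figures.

12.2 m

True thickness t = w · sin(dip) = 23 × sin 32°
t = 23 × 0.5299 = 12.188 m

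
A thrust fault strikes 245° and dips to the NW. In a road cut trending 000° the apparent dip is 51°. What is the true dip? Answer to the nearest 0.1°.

53.7°

The section is 65° from the strike.
tan(true dip) = tan 51° / sin 65° = 1.3626
true dip = arctan 1.3626 = 53.72°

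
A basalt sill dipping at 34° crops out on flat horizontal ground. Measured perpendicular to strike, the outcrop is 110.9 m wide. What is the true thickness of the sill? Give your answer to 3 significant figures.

62.0 m

True thickness t = w · sin(dip) = 110.9 × sin 34°
t = 110.9 × 0.5592 = 62.014 m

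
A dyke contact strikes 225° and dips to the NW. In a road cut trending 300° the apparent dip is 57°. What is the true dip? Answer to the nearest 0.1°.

β = acute angle between strike 225° and section 300° = 75°.
tan(true dip) = tan 57° / sin 75° = 1.5942
true dip = arctan 1.5942 = 57.90°

57.9°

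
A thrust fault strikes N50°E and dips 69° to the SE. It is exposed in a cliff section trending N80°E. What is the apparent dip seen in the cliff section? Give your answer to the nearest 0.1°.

52.5°

The section lies 30° from the strike.
tan α = tan 69° × sin 30° = 2.6051 × 0.5000 = 1.3025
α = arctan(1.3025) = 52.49°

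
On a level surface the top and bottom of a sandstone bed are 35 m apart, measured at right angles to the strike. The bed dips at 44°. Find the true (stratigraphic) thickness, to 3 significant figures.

24.3 m

True thickness t = w · sin(dip) = 35 × sin 44°
t = 35 × 0.6947 = 24.313 m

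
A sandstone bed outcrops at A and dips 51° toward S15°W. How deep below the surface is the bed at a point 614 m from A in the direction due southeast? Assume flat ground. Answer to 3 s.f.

The hole lies 60° from the dip direction, so the down-dip offset is 614 × cos 60° = 307.00 m.
Depth = down-dip offset × tan(dip) = 307.00 × tan 51° = 307.00 × 1.2349
Depth = 379.11 m

379 m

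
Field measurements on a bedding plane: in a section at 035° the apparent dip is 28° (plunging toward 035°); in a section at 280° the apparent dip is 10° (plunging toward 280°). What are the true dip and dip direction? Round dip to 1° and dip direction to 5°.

Each apparent-dip line lies in the plane. As unit vectors (x east, y north, z up), v₁ plunges 28°→035° and v₂ plunges 10°→280°.
n = v₁ × v₂ = (-0.045, 0.543, 0.788) (taken with n_z > 0).
tan δ = √(n_x²+n_y²)/n_z = 0.545/0.788, so δ = 34.7°.
Dip direction = atan2(-0.045, 0.543) = 355° (azimuth of n's horizontal projection).

true dip 35°, dip direction 355°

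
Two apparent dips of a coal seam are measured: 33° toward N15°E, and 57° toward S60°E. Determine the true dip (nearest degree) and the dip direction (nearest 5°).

The two traces are lines in the plane: v₁ = (sin 15°·cos 33°, cos 15°·cos 33°, −sin 33°), v₂ = (sin 120°·cos 57°, cos 120°·cos 57°, −sin 57°).
The plane normal is n = v₁ × v₂ ∝ (0.828, 0.075, 0.441).
True dip = arccos(n_z / |n|) = arccos(0.4689) = 62.0°.
Dip direction = azimuth of (n_x, n_y) = atan2(0.828, 0.075) = 85°.

true dip 62°, dip direction 085°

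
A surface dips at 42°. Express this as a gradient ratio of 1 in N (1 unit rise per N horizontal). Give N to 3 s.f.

1 in 1.11

1 : N means tan θ = 1/N, so N = 1/tan 42° = 1/0.9004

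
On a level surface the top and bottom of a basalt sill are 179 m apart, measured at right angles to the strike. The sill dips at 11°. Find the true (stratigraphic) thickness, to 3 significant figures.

34.2 m

True thickness t = w · sin(dip) = 179 × sin 11°
t = 179 × 0.1908 = 34.155 m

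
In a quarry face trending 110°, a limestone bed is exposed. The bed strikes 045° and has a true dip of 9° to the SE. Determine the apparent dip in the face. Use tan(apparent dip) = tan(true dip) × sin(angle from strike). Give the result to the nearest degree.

8°

Angle between strike (045°) and section (110°): β = 65°.
tan(apparent dip) = tan 9° · sin 65° = 0.1435
apparent dip = arctan 0.1435 = 8.17°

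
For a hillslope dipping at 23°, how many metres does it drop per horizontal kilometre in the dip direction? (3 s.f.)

424 m

drop per km = 1000 × tan 23° = 1000 × 0.4245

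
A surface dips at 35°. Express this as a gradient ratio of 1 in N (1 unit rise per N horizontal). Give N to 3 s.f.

1 : N means tan θ = 1/N, so N = 1/tan 35° = 1/0.7002

1 in 1.43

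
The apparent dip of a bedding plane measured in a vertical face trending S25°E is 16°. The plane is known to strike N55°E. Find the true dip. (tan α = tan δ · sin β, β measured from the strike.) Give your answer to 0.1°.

16.2°

The section is 80° from the strike.
tan δ = tan α / sin β = tan 16° / sin 80° = 0.2867 / 0.9848 = 0.2912
true dip = arctan 0.2912 = 16.23°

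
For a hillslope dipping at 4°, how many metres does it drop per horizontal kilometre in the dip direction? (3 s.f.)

drop per km = 1000 × tan 4° = 1000 × 0.0699

69.9 m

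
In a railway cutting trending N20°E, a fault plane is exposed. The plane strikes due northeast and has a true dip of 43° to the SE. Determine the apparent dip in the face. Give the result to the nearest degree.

22°

The section lies 25° from the strike.
tan(apparent dip) = tan 43° · sin 25° = 0.3941
α = arctan(0.3941) = 21.51°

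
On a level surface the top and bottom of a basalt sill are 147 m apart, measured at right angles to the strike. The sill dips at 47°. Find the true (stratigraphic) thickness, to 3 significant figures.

True thickness t = w · sin(dip) = 147 × sin 47°
t = 147 × 0.7314 = 107.509 m

108 m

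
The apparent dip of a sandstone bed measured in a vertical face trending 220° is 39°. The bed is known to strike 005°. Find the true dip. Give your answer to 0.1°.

β = acute angle between strike 005° and section 220° = 35°.
tan δ = tan α / sin β = tan 39° / sin 35° = 0.8098 / 0.5736 = 1.4118
δ = arctan(1.4118) = 54.69°

54.7°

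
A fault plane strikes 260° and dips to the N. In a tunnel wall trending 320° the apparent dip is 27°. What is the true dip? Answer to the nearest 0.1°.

30.5°

β = acute angle between strike 260° and section 320° = 60°.
tan δ = tan α / sin β = tan 27° / sin 60° = 0.5095 / 0.8660 = 0.5883
true dip = arctan 0.5883 = 30.47°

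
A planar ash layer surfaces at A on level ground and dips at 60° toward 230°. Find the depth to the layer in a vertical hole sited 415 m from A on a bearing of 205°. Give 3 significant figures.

The hole lies 25° from the dip direction, so the down-dip offset is 415 × cos 25° = 376.12 m.
Depth = down-dip offset × tan(dip) = 376.12 × tan 60° = 376.12 × 1.7321
Depth = 651.46 m

651 m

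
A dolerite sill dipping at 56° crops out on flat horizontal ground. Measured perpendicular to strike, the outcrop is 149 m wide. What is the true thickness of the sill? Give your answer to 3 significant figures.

124 m

True thickness t = w · sin(dip) = 149 × sin 56°
t = 149 × 0.8290 = 123.527 m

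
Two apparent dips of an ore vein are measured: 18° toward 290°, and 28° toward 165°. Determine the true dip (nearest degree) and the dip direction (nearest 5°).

true dip 43°, dip direction 220°

Each apparent-dip line lies in the plane. As unit vectors (x east, y north, z up), v₁ plunges 18°→290° and v₂ plunges 28°→165°.
Cross product v₁ × v₂ gives the pole to the plane: n ∝ (-0.416, -0.490, 0.688).
True dip = arccos(n_z / |n|) = arccos(0.7305) = 43.1°.
The horizontal component of n points toward azimuth atan2(n_x, n_y) = 220°, the dip direction.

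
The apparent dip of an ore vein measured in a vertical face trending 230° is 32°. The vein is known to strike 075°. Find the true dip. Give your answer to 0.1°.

β = acute angle between strike 075° and section 230° = 25°.
tan δ = tan α / sin β = tan 32° / sin 25° = 0.6249 / 0.4226 = 1.4786
true dip = arctan 1.4786 = 55.93°

55.9°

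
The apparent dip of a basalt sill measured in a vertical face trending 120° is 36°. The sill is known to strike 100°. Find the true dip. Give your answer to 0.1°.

β = acute angle between strike 100° and section 120° = 20°.
tan(true dip) = tan 36° / sin 20° = 2.1243
δ = arctan(2.1243) = 64.79°

64.8°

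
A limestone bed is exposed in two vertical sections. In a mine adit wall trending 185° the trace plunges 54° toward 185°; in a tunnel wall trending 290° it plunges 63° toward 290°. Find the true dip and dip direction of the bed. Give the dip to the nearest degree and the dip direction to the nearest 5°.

Represent each trace as a vector plunging at its apparent dip toward its trend (east-north-up frame): v₁ = (-0.051, -0.586, -0.809), v₂ = (-0.427, 0.155, -0.891).
Cross product v₁ × v₂ gives the pole to the plane: n ∝ (-0.647, -0.299, 0.258).
tan δ = √(n_x²+n_y²)/n_z = 0.713/0.258, so δ = 70.1°.
Dip direction = atan2(-0.647, -0.299) = 245° (azimuth of n's horizontal projection).

true dip 70°, dip direction 245°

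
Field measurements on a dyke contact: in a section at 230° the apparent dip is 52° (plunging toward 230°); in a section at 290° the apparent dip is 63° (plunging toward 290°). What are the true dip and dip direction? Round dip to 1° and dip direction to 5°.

true dip 63°, dip direction 280°

The two traces are lines in the plane: v₁ = (sin 230°·cos 52°, cos 230°·cos 52°, −sin 52°), v₂ = (sin 290°·cos 63°, cos 290°·cos 63°, −sin 63°).
n = v₁ × v₂ = (-0.475, 0.084, 0.242) (taken with n_z > 0).
True dip = arccos(n_z / |n|) = arccos(0.4485) = 63.4°.
Dip direction = atan2(-0.475, 0.084) = 280° (azimuth of n's horizontal projection).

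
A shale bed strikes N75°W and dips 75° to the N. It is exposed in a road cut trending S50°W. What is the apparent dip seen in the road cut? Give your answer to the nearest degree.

Angle between strike (N75°W) and section (S50°W): β = 55°.
tan(apparent dip) = tan 75° · sin 55° = 3.0571
α = arctan(3.0571) = 71.89°

72°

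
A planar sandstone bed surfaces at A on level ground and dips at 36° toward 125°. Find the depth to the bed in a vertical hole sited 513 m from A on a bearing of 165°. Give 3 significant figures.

The hole lies 40° from the dip direction, so the down-dip offset is 513 × cos 40° = 392.98 m.
Depth = down-dip offset × tan(dip) = 392.98 × tan 36° = 392.98 × 0.7265
Depth = 285.52 m

286 m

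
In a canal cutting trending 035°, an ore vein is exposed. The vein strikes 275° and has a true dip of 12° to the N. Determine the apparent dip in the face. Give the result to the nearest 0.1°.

The section lies 60° from the strike.
tan α = tan 12° × sin 60° = 0.2126 × 0.8660 = 0.1841
α = arctan(0.1841) = 10.43°

10.4°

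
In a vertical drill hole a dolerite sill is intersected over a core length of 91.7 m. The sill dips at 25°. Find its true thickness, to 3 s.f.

83.1 m

True thickness t = h · cos(dip) = 91.7 × cos 25°
t = 91.7 × 0.9063 = 83.108 m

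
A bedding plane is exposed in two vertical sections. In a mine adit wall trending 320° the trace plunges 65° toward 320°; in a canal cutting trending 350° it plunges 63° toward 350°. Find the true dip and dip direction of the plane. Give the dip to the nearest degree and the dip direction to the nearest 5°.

Each apparent-dip line lies in the plane. As unit vectors (x east, y north, z up), v₁ plunges 65°→320° and v₂ plunges 63°→350°.
The plane normal is n = v₁ × v₂ ∝ (-0.117, 0.171, 0.096).
Dip δ = arctan(|n_h|/n_z) = arctan(0.207/0.096) = 65.1°.
The horizontal component of n points toward azimuth atan2(n_x, n_y) = 326°, the dip direction.

true dip 65°, dip direction 325°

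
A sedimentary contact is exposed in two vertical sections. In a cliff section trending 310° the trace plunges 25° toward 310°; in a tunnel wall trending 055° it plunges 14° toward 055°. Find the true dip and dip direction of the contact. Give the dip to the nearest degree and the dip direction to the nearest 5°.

true dip 31°, dip direction 350°

Represent each trace as a vector plunging at its apparent dip toward its trend (east-north-up frame): v₁ = (-0.694, 0.583, -0.423), v₂ = (0.795, 0.557, -0.242).
The plane normal is n = v₁ × v₂ ∝ (-0.094, 0.504, 0.849).
Dip δ = arctan(|n_h|/n_z) = arctan(0.513/0.849) = 31.1°.
Dip direction = atan2(-0.094, 0.504) = 349° (azimuth of n's horizontal projection).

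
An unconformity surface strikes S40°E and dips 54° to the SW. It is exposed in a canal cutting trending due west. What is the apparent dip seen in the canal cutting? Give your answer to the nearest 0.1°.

Angle between strike (S40°E) and section (due west): β = 50°.
tan α = tan 54° × sin 50° = 1.3764 × 0.7660 = 1.0544
α = arctan(1.0544) = 46.52°

46.5°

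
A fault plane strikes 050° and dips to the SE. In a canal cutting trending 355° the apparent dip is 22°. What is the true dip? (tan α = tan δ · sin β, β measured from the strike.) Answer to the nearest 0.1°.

β = acute angle between strike 050° and section 355° = 55°.
tan δ = tan α / sin β = tan 22° / sin 55° = 0.4040 / 0.8192 = 0.4932
true dip = arctan 0.4932 = 26.25°

26.3°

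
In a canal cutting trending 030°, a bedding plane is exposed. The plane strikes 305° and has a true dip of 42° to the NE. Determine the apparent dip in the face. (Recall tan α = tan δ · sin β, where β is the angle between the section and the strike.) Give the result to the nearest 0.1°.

41.9°

The section lies 85° from the strike.
tan α = tan 42° × sin 85° = 0.9004 × 0.9962 = 0.8970
apparent dip = arctan 0.8970 = 41.89°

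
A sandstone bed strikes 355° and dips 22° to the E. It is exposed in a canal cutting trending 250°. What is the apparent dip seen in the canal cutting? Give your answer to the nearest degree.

21°

The section lies 75° from the strike.
tan α = tan 22° × sin 75° = 0.4040 × 0.9659 = 0.3903
apparent dip = arctan 0.3903 = 21.32°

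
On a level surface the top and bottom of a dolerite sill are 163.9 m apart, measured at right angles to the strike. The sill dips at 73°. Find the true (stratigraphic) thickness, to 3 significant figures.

157 m

True thickness t = w · sin(dip) = 163.9 × sin 73°
t = 163.9 × 0.9563 = 156.738 m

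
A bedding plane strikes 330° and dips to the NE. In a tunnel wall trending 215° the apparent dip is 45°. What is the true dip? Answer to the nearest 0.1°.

The section is 65° from the strike.
tan δ = tan α / sin β = tan 45° / sin 65° = 1.0000 / 0.9063 = 1.1034
δ = arctan(1.1034) = 47.81°

47.8°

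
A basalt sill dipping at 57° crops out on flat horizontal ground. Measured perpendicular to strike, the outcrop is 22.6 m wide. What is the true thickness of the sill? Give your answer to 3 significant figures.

19.0 m

True thickness t = w · sin(dip) = 22.6 × sin 57°
t = 22.6 × 0.8387 = 18.954 m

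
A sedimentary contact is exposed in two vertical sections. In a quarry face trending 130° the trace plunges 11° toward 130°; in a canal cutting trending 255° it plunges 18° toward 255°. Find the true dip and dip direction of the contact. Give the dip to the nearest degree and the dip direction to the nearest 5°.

Represent each trace as a vector plunging at its apparent dip toward its trend (east-north-up frame): v₁ = (0.752, -0.631, -0.191), v₂ = (-0.919, -0.246, -0.309).
The plane normal is n = v₁ × v₂ ∝ (-0.148, -0.408, 0.765).
tan δ = √(n_x²+n_y²)/n_z = 0.434/0.765, so δ = 29.6°.
The horizontal component of n points toward azimuth atan2(n_x, n_y) = 200°, the dip direction.

true dip 30°, dip direction 200°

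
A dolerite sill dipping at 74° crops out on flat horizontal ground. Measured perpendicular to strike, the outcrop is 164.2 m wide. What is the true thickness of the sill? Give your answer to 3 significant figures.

158 m

True thickness t = w · sin(dip) = 164.2 × sin 74°
t = 164.2 × 0.9613 = 157.839 m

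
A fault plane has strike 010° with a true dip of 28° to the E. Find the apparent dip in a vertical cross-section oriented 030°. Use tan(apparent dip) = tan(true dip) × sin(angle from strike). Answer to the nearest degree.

Angle between strike (010°) and section (030°): β = 20°.
tan(apparent dip) = tan 28° · sin 20° = 0.1819
α = arctan(0.1819) = 10.31°

10°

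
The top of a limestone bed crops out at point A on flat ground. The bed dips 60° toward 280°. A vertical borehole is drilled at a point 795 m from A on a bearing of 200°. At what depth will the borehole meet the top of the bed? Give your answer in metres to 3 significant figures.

239 m

The hole lies 80° from the dip direction, so the down-dip offset is 795 × cos 80° = 138.05 m.
Depth = down-dip offset × tan(dip) = 138.05 × tan 60° = 138.05 × 1.7321
Depth = 239.11 m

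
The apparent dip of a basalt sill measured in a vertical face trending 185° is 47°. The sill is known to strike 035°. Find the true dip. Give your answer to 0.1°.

65.0°

The section is 30° from the strike.
tan δ = tan α / sin β = tan 47° / sin 30° = 1.0724 / 0.5000 = 2.1447
true dip = arctan 2.1447 = 65.00°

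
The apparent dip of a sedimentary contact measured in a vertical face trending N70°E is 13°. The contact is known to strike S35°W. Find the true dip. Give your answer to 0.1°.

The section is 35° from the strike.
tan δ = tan α / sin β = tan 13° / sin 35° = 0.2309 / 0.5736 = 0.4025
δ = arctan(0.4025) = 21.93°

21.9°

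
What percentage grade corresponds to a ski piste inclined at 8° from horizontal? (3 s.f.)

grade % = 100 × tan 8° = 100 × 0.1405

14.1%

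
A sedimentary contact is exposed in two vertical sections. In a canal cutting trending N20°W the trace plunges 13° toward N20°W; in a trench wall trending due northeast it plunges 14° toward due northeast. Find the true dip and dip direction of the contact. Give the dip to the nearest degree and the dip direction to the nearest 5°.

Represent each trace as a vector plunging at its apparent dip toward its trend (east-north-up frame): v₁ = (-0.333, 0.916, -0.225), v₂ = (0.686, 0.686, -0.242).
n = v₁ × v₂ = (0.067, 0.235, 0.857) (taken with n_z > 0).
Dip δ = arctan(|n_h|/n_z) = arctan(0.244/0.857) = 15.9°.
The horizontal component of n points toward azimuth atan2(n_x, n_y) = 16°, the dip direction.

true dip 16°, dip direction 015°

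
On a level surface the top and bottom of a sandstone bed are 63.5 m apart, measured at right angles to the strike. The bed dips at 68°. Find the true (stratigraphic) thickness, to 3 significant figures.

True thickness t = w · sin(dip) = 63.5 × sin 68°
t = 63.5 × 0.9272 = 58.876 m

58.9 m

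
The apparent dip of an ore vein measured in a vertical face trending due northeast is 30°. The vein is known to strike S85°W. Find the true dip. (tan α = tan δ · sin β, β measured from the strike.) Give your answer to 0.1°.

The section is 40° from the strike.
tan(true dip) = tan 30° / sin 40° = 0.8982
δ = arctan(0.8982) = 41.93°

41.9°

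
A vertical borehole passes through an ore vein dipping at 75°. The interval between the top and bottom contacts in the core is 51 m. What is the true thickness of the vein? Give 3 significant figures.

True thickness t = h · cos(dip) = 51 × cos 75°
t = 51 × 0.2588 = 13.200 m

13.2 m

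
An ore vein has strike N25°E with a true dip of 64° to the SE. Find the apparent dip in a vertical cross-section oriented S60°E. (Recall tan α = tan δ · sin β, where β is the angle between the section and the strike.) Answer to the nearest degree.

64°

The strike is N25°E and the section trends S60°E; the acute angle between them is β = 85°.
tan α = tan 64° × sin 85° = 2.0503 × 0.9962 = 2.0425
α = arctan(2.0425) = 63.91°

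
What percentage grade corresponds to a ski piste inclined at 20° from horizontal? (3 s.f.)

36.4%

grade % = 100 × tan 20° = 100 × 0.3640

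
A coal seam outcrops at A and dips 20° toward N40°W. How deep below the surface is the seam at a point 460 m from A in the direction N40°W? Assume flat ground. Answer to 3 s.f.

167 m

The hole is directly down-dip from the outcrop, so the down-dip offset is 460 m.
Depth = down-dip offset × tan(dip) = 460.00 × tan 20° = 460.00 × 0.3640
Depth = 167.43 m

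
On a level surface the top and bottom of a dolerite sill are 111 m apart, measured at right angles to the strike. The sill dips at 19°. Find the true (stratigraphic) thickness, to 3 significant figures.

True thickness t = w · sin(dip) = 111 × sin 19°
t = 111 × 0.3256 = 36.138 m

36.1 m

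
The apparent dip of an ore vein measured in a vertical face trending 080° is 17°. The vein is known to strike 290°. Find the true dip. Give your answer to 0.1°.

31.4°

The section is 30° from the strike.
tan(true dip) = tan 17° / sin 30° = 0.6115
δ = arctan(0.6115) = 31.44°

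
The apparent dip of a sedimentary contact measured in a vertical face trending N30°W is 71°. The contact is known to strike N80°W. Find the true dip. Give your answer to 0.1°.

The section is 50° from the strike.
tan(true dip) = tan 71° / sin 50° = 3.7912
δ = arctan(3.7912) = 75.22°

75.2°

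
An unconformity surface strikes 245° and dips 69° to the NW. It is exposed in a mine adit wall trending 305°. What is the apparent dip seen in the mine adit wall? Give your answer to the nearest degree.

66°

The section lies 60° from the strike.
tan α = tan 69° × sin 60° = 2.6051 × 0.8660 = 2.2561
apparent dip = arctan 2.2561 = 66.09°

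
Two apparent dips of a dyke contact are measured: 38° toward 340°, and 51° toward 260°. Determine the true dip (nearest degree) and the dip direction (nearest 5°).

true dip 54°, dip direction 285°

Each apparent-dip line lies in the plane. As unit vectors (x east, y north, z up), v₁ plunges 38°→340° and v₂ plunges 51°→260°.
n = v₁ × v₂ = (-0.643, 0.172, 0.488) (taken with n_z > 0).
tan δ = √(n_x²+n_y²)/n_z = 0.665/0.488, so δ = 53.7°.
The horizontal component of n points toward azimuth atan2(n_x, n_y) = 285°, the dip direction.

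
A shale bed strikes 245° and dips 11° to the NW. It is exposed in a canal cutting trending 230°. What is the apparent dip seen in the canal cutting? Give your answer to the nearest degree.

3°

The strike is 245° and the section trends 230°; the acute angle between them is β = 15°.
tan(apparent dip) = tan 11° · sin 15° = 0.0503
α = arctan(0.0503) = 2.88°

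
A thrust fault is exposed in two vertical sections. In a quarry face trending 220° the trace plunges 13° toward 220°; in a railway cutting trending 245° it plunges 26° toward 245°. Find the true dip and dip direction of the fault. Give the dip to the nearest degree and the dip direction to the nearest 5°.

Represent each trace as a vector plunging at its apparent dip toward its trend (east-north-up frame): v₁ = (-0.626, -0.746, -0.225), v₂ = (-0.815, -0.380, -0.438).
The plane normal is n = v₁ × v₂ ∝ (-0.242, 0.091, 0.370).
Dip δ = arctan(|n_h|/n_z) = arctan(0.258/0.370) = 34.9°.
The horizontal component of n points toward azimuth atan2(n_x, n_y) = 291°, the dip direction.

true dip 35°, dip direction 290°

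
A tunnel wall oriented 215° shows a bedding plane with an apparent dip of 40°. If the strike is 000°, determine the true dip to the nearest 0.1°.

55.6°

The section is 35° from the strike.
tan δ = tan α / sin β = tan 40° / sin 35° = 0.8391 / 0.5736 = 1.4629
δ = arctan(1.4629) = 55.64°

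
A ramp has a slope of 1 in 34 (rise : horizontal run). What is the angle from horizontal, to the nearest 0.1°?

1.7°

tan θ = 1/34 = 0.0294
θ = arctan(0.0294) = 1.68°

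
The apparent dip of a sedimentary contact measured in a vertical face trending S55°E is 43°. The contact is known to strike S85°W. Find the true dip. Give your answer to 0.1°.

β = acute angle between strike S85°W and section S55°E = 40°.
tan δ = tan α / sin β = tan 43° / sin 40° = 0.9325 / 0.6428 = 1.4507
δ = arctan(1.4507) = 55.42°

55.4°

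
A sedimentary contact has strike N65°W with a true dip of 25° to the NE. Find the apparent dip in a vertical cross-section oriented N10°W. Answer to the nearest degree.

The strike is N65°W and the section trends N10°W; the acute angle between them is β = 55°.
tan(apparent dip) = tan 25° · sin 55° = 0.3820
α = arctan(0.3820) = 20.91°

21°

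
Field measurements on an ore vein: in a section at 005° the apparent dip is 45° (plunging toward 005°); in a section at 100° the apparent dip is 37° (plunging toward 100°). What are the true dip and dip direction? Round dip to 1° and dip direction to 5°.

Each apparent-dip line lies in the plane. As unit vectors (x east, y north, z up), v₁ plunges 45°→005° and v₂ plunges 37°→100°.
n = v₁ × v₂ = (0.522, 0.519, 0.563) (taken with n_z > 0).
tan δ = √(n_x²+n_y²)/n_z = 0.736/0.563, so δ = 52.6°.
Dip direction = azimuth of (n_x, n_y) = atan2(0.522, 0.519) = 45°.

true dip 53°, dip direction 045°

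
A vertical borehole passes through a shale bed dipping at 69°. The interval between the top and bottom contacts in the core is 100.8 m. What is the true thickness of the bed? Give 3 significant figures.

True thickness t = h · cos(dip) = 100.8 × cos 69°
t = 100.8 × 0.3584 = 36.123 m

36.1 m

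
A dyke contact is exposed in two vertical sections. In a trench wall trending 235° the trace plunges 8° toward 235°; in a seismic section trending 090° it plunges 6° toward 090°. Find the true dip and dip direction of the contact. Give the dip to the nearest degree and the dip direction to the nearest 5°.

true dip 22°, dip direction 165°

Each apparent-dip line lies in the plane. As unit vectors (x east, y north, z up), v₁ plunges 8°→235° and v₂ plunges 6°→090°.
n = v₁ × v₂ = (0.059, -0.223, 0.565) (taken with n_z > 0).
tan δ = √(n_x²+n_y²)/n_z = 0.231/0.565, so δ = 22.2°.
Dip direction = azimuth of (n_x, n_y) = atan2(0.059, -0.223) = 165°.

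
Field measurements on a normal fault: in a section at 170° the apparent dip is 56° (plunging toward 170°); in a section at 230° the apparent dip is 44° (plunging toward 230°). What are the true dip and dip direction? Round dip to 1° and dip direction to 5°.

true dip 56°, dip direction 180°

Represent each trace as a vector plunging at its apparent dip toward its trend (east-north-up frame): v₁ = (0.097, -0.551, -0.829), v₂ = (-0.551, -0.462, -0.695).
n = v₁ × v₂ = (0.001, -0.524, 0.348) (taken with n_z > 0).
tan δ = √(n_x²+n_y²)/n_z = 0.524/0.348, so δ = 56.4°.
The horizontal component of n points toward azimuth atan2(n_x, n_y) = 180°, the dip direction.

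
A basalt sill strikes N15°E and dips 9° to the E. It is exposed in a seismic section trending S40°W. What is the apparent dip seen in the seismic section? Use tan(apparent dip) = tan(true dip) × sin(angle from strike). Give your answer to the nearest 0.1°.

3.8°

The strike is N15°E and the section trends S40°W; the acute angle between them is β = 25°.
tan(apparent dip) = tan 9° · sin 25° = 0.0669
apparent dip = arctan 0.0669 = 3.83°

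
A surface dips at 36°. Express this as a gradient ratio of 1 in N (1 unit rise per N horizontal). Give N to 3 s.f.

1 in 1.38

1 : N means tan θ = 1/N, so N = 1/tan 36° = 1/0.7265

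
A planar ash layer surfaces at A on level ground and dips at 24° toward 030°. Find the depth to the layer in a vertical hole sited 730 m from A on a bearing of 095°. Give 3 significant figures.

The hole lies 65° from the dip direction, so the down-dip offset is 730 × cos 65° = 308.51 m.
Depth = down-dip offset × tan(dip) = 308.51 × tan 24° = 308.51 × 0.4452
Depth = 137.36 m

137 m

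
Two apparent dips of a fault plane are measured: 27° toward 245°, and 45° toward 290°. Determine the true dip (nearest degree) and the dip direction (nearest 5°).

The two traces are lines in the plane: v₁ = (sin 245°·cos 27°, cos 245°·cos 27°, −sin 27°), v₂ = (sin 290°·cos 45°, cos 290°·cos 45°, −sin 45°).
n = v₁ × v₂ = (-0.376, 0.269, 0.446) (taken with n_z > 0).
Dip δ = arctan(|n_h|/n_z) = arctan(0.463/0.446) = 46.1°.
The horizontal component of n points toward azimuth atan2(n_x, n_y) = 306°, the dip direction.

true dip 46°, dip direction 305°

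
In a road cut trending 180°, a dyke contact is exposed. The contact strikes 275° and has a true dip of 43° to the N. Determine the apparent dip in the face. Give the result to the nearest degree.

The section lies 85° from the strike.
tan(apparent dip) = tan 43° · sin 85° = 0.9290
apparent dip = arctan 0.9290 = 42.89°

43°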